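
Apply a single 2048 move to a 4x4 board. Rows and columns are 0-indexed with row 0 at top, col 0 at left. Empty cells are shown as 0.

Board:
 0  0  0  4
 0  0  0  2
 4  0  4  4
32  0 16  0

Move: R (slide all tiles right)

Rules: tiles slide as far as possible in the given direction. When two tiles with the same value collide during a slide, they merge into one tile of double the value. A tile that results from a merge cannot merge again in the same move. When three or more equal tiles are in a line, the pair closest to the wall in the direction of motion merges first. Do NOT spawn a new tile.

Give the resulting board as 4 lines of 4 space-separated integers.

Answer:  0  0  0  4
 0  0  0  2
 0  0  4  8
 0  0 32 16

Derivation:
Slide right:
row 0: [0, 0, 0, 4] -> [0, 0, 0, 4]
row 1: [0, 0, 0, 2] -> [0, 0, 0, 2]
row 2: [4, 0, 4, 4] -> [0, 0, 4, 8]
row 3: [32, 0, 16, 0] -> [0, 0, 32, 16]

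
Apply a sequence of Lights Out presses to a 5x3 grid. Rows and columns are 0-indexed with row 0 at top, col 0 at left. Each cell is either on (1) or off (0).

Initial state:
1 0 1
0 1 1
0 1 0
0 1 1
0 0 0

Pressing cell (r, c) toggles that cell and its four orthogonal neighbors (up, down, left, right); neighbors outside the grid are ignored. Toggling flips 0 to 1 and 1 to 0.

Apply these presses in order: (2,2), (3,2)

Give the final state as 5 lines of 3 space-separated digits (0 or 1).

Answer: 1 0 1
0 1 0
0 0 0
0 0 1
0 0 1

Derivation:
After press 1 at (2,2):
1 0 1
0 1 0
0 0 1
0 1 0
0 0 0

After press 2 at (3,2):
1 0 1
0 1 0
0 0 0
0 0 1
0 0 1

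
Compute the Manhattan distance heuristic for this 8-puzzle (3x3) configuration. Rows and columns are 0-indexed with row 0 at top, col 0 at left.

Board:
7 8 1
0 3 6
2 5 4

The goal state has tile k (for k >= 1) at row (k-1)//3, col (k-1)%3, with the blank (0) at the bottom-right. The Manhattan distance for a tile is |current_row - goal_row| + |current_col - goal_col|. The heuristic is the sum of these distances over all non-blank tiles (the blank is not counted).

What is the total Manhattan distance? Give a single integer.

Answer: 15

Derivation:
Tile 7: at (0,0), goal (2,0), distance |0-2|+|0-0| = 2
Tile 8: at (0,1), goal (2,1), distance |0-2|+|1-1| = 2
Tile 1: at (0,2), goal (0,0), distance |0-0|+|2-0| = 2
Tile 3: at (1,1), goal (0,2), distance |1-0|+|1-2| = 2
Tile 6: at (1,2), goal (1,2), distance |1-1|+|2-2| = 0
Tile 2: at (2,0), goal (0,1), distance |2-0|+|0-1| = 3
Tile 5: at (2,1), goal (1,1), distance |2-1|+|1-1| = 1
Tile 4: at (2,2), goal (1,0), distance |2-1|+|2-0| = 3
Sum: 2 + 2 + 2 + 2 + 0 + 3 + 1 + 3 = 15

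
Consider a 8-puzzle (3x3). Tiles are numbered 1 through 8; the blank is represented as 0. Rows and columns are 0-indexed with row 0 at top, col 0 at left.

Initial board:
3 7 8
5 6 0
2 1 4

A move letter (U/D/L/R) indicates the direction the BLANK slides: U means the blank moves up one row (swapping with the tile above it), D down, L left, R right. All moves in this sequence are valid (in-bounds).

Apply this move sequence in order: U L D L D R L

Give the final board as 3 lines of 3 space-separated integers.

After move 1 (U):
3 7 0
5 6 8
2 1 4

After move 2 (L):
3 0 7
5 6 8
2 1 4

After move 3 (D):
3 6 7
5 0 8
2 1 4

After move 4 (L):
3 6 7
0 5 8
2 1 4

After move 5 (D):
3 6 7
2 5 8
0 1 4

After move 6 (R):
3 6 7
2 5 8
1 0 4

After move 7 (L):
3 6 7
2 5 8
0 1 4

Answer: 3 6 7
2 5 8
0 1 4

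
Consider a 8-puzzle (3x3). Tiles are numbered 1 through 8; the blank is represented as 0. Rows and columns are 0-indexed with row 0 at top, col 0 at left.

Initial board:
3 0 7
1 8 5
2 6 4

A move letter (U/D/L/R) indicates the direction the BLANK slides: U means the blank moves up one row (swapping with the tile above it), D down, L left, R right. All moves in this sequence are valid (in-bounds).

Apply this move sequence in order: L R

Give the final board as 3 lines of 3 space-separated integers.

After move 1 (L):
0 3 7
1 8 5
2 6 4

After move 2 (R):
3 0 7
1 8 5
2 6 4

Answer: 3 0 7
1 8 5
2 6 4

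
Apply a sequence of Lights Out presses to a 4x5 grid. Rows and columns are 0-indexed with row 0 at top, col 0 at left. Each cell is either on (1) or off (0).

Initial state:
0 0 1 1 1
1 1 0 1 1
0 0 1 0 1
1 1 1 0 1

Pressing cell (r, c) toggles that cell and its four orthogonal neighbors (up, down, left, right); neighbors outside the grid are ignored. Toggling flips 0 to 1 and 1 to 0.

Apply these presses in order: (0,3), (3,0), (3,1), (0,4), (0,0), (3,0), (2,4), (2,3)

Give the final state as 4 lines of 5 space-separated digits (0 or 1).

Answer: 1 1 0 1 1
0 1 0 1 1
0 1 0 0 1
0 0 0 1 0

Derivation:
After press 1 at (0,3):
0 0 0 0 0
1 1 0 0 1
0 0 1 0 1
1 1 1 0 1

After press 2 at (3,0):
0 0 0 0 0
1 1 0 0 1
1 0 1 0 1
0 0 1 0 1

After press 3 at (3,1):
0 0 0 0 0
1 1 0 0 1
1 1 1 0 1
1 1 0 0 1

After press 4 at (0,4):
0 0 0 1 1
1 1 0 0 0
1 1 1 0 1
1 1 0 0 1

After press 5 at (0,0):
1 1 0 1 1
0 1 0 0 0
1 1 1 0 1
1 1 0 0 1

After press 6 at (3,0):
1 1 0 1 1
0 1 0 0 0
0 1 1 0 1
0 0 0 0 1

After press 7 at (2,4):
1 1 0 1 1
0 1 0 0 1
0 1 1 1 0
0 0 0 0 0

After press 8 at (2,3):
1 1 0 1 1
0 1 0 1 1
0 1 0 0 1
0 0 0 1 0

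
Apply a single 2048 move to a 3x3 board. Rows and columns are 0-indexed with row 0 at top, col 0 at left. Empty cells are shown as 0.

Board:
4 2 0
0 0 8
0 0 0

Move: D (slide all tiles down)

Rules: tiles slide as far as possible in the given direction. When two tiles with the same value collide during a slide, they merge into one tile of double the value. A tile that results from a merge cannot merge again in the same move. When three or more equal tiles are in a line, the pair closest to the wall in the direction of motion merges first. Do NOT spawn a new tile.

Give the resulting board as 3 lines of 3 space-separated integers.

Answer: 0 0 0
0 0 0
4 2 8

Derivation:
Slide down:
col 0: [4, 0, 0] -> [0, 0, 4]
col 1: [2, 0, 0] -> [0, 0, 2]
col 2: [0, 8, 0] -> [0, 0, 8]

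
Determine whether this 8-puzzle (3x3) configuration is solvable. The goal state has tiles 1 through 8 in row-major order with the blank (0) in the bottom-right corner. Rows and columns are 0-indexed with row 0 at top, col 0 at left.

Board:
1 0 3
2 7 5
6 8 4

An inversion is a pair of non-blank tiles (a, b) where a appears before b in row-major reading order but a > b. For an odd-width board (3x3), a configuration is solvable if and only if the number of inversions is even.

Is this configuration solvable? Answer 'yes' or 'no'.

Inversions (pairs i<j in row-major order where tile[i] > tile[j] > 0): 7
7 is odd, so the puzzle is not solvable.

Answer: no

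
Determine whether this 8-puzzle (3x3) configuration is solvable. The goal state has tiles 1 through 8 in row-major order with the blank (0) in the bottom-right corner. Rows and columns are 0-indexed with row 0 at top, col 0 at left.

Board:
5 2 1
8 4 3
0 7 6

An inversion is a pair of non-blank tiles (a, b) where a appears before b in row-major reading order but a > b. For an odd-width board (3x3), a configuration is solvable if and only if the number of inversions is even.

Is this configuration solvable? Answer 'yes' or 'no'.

Inversions (pairs i<j in row-major order where tile[i] > tile[j] > 0): 11
11 is odd, so the puzzle is not solvable.

Answer: no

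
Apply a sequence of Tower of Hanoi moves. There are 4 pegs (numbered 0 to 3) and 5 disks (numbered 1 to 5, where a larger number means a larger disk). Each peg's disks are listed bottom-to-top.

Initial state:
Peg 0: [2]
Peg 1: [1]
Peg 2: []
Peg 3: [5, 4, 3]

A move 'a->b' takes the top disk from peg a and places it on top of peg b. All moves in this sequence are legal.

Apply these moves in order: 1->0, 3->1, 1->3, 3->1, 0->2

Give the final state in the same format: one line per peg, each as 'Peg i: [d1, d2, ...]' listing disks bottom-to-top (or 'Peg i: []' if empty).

After move 1 (1->0):
Peg 0: [2, 1]
Peg 1: []
Peg 2: []
Peg 3: [5, 4, 3]

After move 2 (3->1):
Peg 0: [2, 1]
Peg 1: [3]
Peg 2: []
Peg 3: [5, 4]

After move 3 (1->3):
Peg 0: [2, 1]
Peg 1: []
Peg 2: []
Peg 3: [5, 4, 3]

After move 4 (3->1):
Peg 0: [2, 1]
Peg 1: [3]
Peg 2: []
Peg 3: [5, 4]

After move 5 (0->2):
Peg 0: [2]
Peg 1: [3]
Peg 2: [1]
Peg 3: [5, 4]

Answer: Peg 0: [2]
Peg 1: [3]
Peg 2: [1]
Peg 3: [5, 4]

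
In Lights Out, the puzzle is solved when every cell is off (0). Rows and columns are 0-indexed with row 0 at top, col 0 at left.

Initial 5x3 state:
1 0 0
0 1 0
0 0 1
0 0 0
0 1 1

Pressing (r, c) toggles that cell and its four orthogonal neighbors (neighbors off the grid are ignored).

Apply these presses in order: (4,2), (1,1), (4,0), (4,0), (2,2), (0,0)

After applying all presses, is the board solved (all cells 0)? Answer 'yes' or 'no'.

Answer: yes

Derivation:
After press 1 at (4,2):
1 0 0
0 1 0
0 0 1
0 0 1
0 0 0

After press 2 at (1,1):
1 1 0
1 0 1
0 1 1
0 0 1
0 0 0

After press 3 at (4,0):
1 1 0
1 0 1
0 1 1
1 0 1
1 1 0

After press 4 at (4,0):
1 1 0
1 0 1
0 1 1
0 0 1
0 0 0

After press 5 at (2,2):
1 1 0
1 0 0
0 0 0
0 0 0
0 0 0

After press 6 at (0,0):
0 0 0
0 0 0
0 0 0
0 0 0
0 0 0

Lights still on: 0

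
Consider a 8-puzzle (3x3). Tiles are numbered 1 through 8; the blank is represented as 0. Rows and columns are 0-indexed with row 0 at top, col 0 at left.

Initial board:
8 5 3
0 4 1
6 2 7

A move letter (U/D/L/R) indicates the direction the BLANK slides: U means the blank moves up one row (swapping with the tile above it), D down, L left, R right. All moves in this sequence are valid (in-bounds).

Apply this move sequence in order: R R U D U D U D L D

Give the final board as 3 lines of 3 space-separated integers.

After move 1 (R):
8 5 3
4 0 1
6 2 7

After move 2 (R):
8 5 3
4 1 0
6 2 7

After move 3 (U):
8 5 0
4 1 3
6 2 7

After move 4 (D):
8 5 3
4 1 0
6 2 7

After move 5 (U):
8 5 0
4 1 3
6 2 7

After move 6 (D):
8 5 3
4 1 0
6 2 7

After move 7 (U):
8 5 0
4 1 3
6 2 7

After move 8 (D):
8 5 3
4 1 0
6 2 7

After move 9 (L):
8 5 3
4 0 1
6 2 7

After move 10 (D):
8 5 3
4 2 1
6 0 7

Answer: 8 5 3
4 2 1
6 0 7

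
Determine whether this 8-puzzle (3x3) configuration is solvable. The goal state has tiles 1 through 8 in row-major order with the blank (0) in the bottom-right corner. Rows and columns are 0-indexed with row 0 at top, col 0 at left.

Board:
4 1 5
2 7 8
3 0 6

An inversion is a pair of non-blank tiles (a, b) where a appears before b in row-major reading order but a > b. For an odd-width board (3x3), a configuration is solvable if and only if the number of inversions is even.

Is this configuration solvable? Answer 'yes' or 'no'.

Inversions (pairs i<j in row-major order where tile[i] > tile[j] > 0): 9
9 is odd, so the puzzle is not solvable.

Answer: no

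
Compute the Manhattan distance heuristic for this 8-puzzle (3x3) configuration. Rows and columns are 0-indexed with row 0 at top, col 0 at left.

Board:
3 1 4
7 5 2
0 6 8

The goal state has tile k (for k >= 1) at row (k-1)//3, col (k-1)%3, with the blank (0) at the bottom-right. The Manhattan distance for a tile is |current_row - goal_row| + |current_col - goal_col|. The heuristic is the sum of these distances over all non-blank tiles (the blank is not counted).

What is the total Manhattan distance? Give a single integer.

Answer: 12

Derivation:
Tile 3: at (0,0), goal (0,2), distance |0-0|+|0-2| = 2
Tile 1: at (0,1), goal (0,0), distance |0-0|+|1-0| = 1
Tile 4: at (0,2), goal (1,0), distance |0-1|+|2-0| = 3
Tile 7: at (1,0), goal (2,0), distance |1-2|+|0-0| = 1
Tile 5: at (1,1), goal (1,1), distance |1-1|+|1-1| = 0
Tile 2: at (1,2), goal (0,1), distance |1-0|+|2-1| = 2
Tile 6: at (2,1), goal (1,2), distance |2-1|+|1-2| = 2
Tile 8: at (2,2), goal (2,1), distance |2-2|+|2-1| = 1
Sum: 2 + 1 + 3 + 1 + 0 + 2 + 2 + 1 = 12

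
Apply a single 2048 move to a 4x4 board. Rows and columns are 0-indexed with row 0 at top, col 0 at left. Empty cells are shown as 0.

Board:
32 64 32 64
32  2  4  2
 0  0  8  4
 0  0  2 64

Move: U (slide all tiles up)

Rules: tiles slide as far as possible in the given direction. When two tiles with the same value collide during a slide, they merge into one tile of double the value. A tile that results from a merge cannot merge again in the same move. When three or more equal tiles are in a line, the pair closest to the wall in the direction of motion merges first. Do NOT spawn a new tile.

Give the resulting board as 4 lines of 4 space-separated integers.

Slide up:
col 0: [32, 32, 0, 0] -> [64, 0, 0, 0]
col 1: [64, 2, 0, 0] -> [64, 2, 0, 0]
col 2: [32, 4, 8, 2] -> [32, 4, 8, 2]
col 3: [64, 2, 4, 64] -> [64, 2, 4, 64]

Answer: 64 64 32 64
 0  2  4  2
 0  0  8  4
 0  0  2 64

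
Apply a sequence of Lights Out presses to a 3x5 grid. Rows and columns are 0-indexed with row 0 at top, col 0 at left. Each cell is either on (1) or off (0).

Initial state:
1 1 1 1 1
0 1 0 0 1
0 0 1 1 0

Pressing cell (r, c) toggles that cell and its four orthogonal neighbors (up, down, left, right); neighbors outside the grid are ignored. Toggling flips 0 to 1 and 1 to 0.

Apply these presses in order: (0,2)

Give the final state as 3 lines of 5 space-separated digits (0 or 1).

After press 1 at (0,2):
1 0 0 0 1
0 1 1 0 1
0 0 1 1 0

Answer: 1 0 0 0 1
0 1 1 0 1
0 0 1 1 0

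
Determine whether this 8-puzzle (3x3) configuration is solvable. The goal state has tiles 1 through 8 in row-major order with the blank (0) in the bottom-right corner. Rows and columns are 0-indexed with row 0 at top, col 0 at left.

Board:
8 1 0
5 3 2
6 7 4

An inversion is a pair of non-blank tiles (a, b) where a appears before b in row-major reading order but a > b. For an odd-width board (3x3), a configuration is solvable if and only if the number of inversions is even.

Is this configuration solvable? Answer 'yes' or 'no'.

Inversions (pairs i<j in row-major order where tile[i] > tile[j] > 0): 13
13 is odd, so the puzzle is not solvable.

Answer: no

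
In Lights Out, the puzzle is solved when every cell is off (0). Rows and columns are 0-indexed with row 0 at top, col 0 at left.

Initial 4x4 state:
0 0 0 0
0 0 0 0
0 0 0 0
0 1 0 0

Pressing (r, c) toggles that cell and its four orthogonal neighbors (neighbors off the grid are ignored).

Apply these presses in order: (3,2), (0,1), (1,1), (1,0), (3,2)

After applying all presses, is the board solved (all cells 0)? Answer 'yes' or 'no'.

After press 1 at (3,2):
0 0 0 0
0 0 0 0
0 0 1 0
0 0 1 1

After press 2 at (0,1):
1 1 1 0
0 1 0 0
0 0 1 0
0 0 1 1

After press 3 at (1,1):
1 0 1 0
1 0 1 0
0 1 1 0
0 0 1 1

After press 4 at (1,0):
0 0 1 0
0 1 1 0
1 1 1 0
0 0 1 1

After press 5 at (3,2):
0 0 1 0
0 1 1 0
1 1 0 0
0 1 0 0

Lights still on: 6

Answer: no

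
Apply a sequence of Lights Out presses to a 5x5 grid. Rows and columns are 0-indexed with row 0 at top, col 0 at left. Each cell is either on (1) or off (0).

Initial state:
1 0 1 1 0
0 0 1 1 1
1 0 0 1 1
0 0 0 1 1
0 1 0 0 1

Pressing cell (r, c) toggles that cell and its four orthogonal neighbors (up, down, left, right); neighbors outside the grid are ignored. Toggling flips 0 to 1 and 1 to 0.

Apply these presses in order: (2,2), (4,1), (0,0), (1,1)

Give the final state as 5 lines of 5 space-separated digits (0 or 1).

Answer: 0 0 1 1 0
0 1 1 1 1
1 0 1 0 1
0 1 1 1 1
1 0 1 0 1

Derivation:
After press 1 at (2,2):
1 0 1 1 0
0 0 0 1 1
1 1 1 0 1
0 0 1 1 1
0 1 0 0 1

After press 2 at (4,1):
1 0 1 1 0
0 0 0 1 1
1 1 1 0 1
0 1 1 1 1
1 0 1 0 1

After press 3 at (0,0):
0 1 1 1 0
1 0 0 1 1
1 1 1 0 1
0 1 1 1 1
1 0 1 0 1

After press 4 at (1,1):
0 0 1 1 0
0 1 1 1 1
1 0 1 0 1
0 1 1 1 1
1 0 1 0 1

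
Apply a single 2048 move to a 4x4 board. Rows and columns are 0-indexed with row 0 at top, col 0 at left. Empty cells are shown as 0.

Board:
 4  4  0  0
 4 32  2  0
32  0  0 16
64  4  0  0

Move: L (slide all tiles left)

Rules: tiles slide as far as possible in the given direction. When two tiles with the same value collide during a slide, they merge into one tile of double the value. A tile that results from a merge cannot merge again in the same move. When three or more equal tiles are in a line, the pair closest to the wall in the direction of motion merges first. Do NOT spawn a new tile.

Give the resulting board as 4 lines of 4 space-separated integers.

Slide left:
row 0: [4, 4, 0, 0] -> [8, 0, 0, 0]
row 1: [4, 32, 2, 0] -> [4, 32, 2, 0]
row 2: [32, 0, 0, 16] -> [32, 16, 0, 0]
row 3: [64, 4, 0, 0] -> [64, 4, 0, 0]

Answer:  8  0  0  0
 4 32  2  0
32 16  0  0
64  4  0  0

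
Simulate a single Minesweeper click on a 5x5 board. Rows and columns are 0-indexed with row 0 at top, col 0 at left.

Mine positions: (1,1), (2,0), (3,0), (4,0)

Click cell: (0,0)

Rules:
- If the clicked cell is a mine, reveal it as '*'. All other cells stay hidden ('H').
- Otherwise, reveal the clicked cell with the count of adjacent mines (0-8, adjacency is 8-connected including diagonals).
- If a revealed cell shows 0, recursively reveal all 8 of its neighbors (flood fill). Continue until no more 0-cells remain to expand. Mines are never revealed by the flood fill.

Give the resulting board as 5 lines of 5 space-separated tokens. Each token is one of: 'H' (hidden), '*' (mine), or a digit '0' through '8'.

1 H H H H
H H H H H
H H H H H
H H H H H
H H H H H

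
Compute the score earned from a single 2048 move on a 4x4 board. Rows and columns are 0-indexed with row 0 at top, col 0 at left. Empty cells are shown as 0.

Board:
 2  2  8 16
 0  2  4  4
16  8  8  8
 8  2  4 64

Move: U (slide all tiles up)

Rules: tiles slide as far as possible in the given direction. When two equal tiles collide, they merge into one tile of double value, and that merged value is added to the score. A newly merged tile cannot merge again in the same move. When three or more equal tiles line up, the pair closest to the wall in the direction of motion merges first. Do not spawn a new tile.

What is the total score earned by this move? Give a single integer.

Answer: 4

Derivation:
Slide up:
col 0: [2, 0, 16, 8] -> [2, 16, 8, 0]  score +0 (running 0)
col 1: [2, 2, 8, 2] -> [4, 8, 2, 0]  score +4 (running 4)
col 2: [8, 4, 8, 4] -> [8, 4, 8, 4]  score +0 (running 4)
col 3: [16, 4, 8, 64] -> [16, 4, 8, 64]  score +0 (running 4)
Board after move:
 2  4  8 16
16  8  4  4
 8  2  8  8
 0  0  4 64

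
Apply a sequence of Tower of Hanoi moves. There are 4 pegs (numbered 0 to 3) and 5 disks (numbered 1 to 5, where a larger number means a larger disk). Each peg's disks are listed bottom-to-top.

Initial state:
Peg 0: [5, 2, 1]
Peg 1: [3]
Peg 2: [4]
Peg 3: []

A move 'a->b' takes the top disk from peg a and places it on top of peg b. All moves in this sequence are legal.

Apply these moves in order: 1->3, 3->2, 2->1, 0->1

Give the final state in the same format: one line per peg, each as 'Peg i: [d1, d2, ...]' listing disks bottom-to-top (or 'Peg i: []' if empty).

Answer: Peg 0: [5, 2]
Peg 1: [3, 1]
Peg 2: [4]
Peg 3: []

Derivation:
After move 1 (1->3):
Peg 0: [5, 2, 1]
Peg 1: []
Peg 2: [4]
Peg 3: [3]

After move 2 (3->2):
Peg 0: [5, 2, 1]
Peg 1: []
Peg 2: [4, 3]
Peg 3: []

After move 3 (2->1):
Peg 0: [5, 2, 1]
Peg 1: [3]
Peg 2: [4]
Peg 3: []

After move 4 (0->1):
Peg 0: [5, 2]
Peg 1: [3, 1]
Peg 2: [4]
Peg 3: []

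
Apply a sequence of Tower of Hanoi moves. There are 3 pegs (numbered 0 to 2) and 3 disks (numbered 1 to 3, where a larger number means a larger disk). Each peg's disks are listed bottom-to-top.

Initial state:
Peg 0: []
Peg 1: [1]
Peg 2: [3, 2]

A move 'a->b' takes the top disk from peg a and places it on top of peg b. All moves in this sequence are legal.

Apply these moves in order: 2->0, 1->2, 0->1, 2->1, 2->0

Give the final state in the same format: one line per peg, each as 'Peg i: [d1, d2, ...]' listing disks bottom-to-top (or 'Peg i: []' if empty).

Answer: Peg 0: [3]
Peg 1: [2, 1]
Peg 2: []

Derivation:
After move 1 (2->0):
Peg 0: [2]
Peg 1: [1]
Peg 2: [3]

After move 2 (1->2):
Peg 0: [2]
Peg 1: []
Peg 2: [3, 1]

After move 3 (0->1):
Peg 0: []
Peg 1: [2]
Peg 2: [3, 1]

After move 4 (2->1):
Peg 0: []
Peg 1: [2, 1]
Peg 2: [3]

After move 5 (2->0):
Peg 0: [3]
Peg 1: [2, 1]
Peg 2: []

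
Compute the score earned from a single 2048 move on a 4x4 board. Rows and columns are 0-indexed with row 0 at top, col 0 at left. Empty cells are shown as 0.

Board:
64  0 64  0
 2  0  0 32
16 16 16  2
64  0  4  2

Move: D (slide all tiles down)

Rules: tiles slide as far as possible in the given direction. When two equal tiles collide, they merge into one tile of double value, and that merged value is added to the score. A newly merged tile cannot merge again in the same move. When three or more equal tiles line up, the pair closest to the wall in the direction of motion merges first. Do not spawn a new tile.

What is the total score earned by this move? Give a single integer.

Slide down:
col 0: [64, 2, 16, 64] -> [64, 2, 16, 64]  score +0 (running 0)
col 1: [0, 0, 16, 0] -> [0, 0, 0, 16]  score +0 (running 0)
col 2: [64, 0, 16, 4] -> [0, 64, 16, 4]  score +0 (running 0)
col 3: [0, 32, 2, 2] -> [0, 0, 32, 4]  score +4 (running 4)
Board after move:
64  0  0  0
 2  0 64  0
16  0 16 32
64 16  4  4

Answer: 4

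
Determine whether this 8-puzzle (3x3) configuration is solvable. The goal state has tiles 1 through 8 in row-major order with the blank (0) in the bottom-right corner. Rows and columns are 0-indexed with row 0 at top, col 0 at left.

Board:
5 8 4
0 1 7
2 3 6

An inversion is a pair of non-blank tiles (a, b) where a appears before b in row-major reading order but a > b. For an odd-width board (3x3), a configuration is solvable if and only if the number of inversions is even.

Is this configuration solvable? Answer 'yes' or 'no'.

Inversions (pairs i<j in row-major order where tile[i] > tile[j] > 0): 16
16 is even, so the puzzle is solvable.

Answer: yes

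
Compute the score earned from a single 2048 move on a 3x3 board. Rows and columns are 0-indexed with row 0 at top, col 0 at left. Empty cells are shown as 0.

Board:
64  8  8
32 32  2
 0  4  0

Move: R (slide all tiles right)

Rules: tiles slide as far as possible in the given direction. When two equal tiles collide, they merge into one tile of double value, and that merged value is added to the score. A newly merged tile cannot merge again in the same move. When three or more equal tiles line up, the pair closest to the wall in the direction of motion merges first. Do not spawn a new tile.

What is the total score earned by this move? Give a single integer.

Slide right:
row 0: [64, 8, 8] -> [0, 64, 16]  score +16 (running 16)
row 1: [32, 32, 2] -> [0, 64, 2]  score +64 (running 80)
row 2: [0, 4, 0] -> [0, 0, 4]  score +0 (running 80)
Board after move:
 0 64 16
 0 64  2
 0  0  4

Answer: 80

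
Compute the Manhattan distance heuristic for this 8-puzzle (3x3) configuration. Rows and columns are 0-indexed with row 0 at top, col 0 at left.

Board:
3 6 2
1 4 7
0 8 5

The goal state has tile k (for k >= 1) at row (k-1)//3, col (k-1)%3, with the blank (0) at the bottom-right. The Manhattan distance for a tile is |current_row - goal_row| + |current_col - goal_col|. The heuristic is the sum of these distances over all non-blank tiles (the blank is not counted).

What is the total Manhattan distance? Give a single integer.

Tile 3: (0,0)->(0,2) = 2
Tile 6: (0,1)->(1,2) = 2
Tile 2: (0,2)->(0,1) = 1
Tile 1: (1,0)->(0,0) = 1
Tile 4: (1,1)->(1,0) = 1
Tile 7: (1,2)->(2,0) = 3
Tile 8: (2,1)->(2,1) = 0
Tile 5: (2,2)->(1,1) = 2
Sum: 2 + 2 + 1 + 1 + 1 + 3 + 0 + 2 = 12

Answer: 12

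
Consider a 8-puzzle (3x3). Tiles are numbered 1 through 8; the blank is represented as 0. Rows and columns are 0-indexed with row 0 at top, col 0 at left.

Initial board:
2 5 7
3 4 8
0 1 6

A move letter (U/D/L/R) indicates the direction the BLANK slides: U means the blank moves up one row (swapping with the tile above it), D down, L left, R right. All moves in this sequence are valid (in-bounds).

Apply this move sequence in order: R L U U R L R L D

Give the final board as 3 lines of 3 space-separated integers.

Answer: 2 5 7
0 4 8
3 1 6

Derivation:
After move 1 (R):
2 5 7
3 4 8
1 0 6

After move 2 (L):
2 5 7
3 4 8
0 1 6

After move 3 (U):
2 5 7
0 4 8
3 1 6

After move 4 (U):
0 5 7
2 4 8
3 1 6

After move 5 (R):
5 0 7
2 4 8
3 1 6

After move 6 (L):
0 5 7
2 4 8
3 1 6

After move 7 (R):
5 0 7
2 4 8
3 1 6

After move 8 (L):
0 5 7
2 4 8
3 1 6

After move 9 (D):
2 5 7
0 4 8
3 1 6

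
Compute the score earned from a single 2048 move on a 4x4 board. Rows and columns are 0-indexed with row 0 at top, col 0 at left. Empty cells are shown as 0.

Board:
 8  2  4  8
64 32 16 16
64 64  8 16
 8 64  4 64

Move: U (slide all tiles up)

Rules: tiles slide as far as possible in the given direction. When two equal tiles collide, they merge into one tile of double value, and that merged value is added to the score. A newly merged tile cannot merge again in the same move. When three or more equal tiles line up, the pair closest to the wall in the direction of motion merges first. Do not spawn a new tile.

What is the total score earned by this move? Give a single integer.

Slide up:
col 0: [8, 64, 64, 8] -> [8, 128, 8, 0]  score +128 (running 128)
col 1: [2, 32, 64, 64] -> [2, 32, 128, 0]  score +128 (running 256)
col 2: [4, 16, 8, 4] -> [4, 16, 8, 4]  score +0 (running 256)
col 3: [8, 16, 16, 64] -> [8, 32, 64, 0]  score +32 (running 288)
Board after move:
  8   2   4   8
128  32  16  32
  8 128   8  64
  0   0   4   0

Answer: 288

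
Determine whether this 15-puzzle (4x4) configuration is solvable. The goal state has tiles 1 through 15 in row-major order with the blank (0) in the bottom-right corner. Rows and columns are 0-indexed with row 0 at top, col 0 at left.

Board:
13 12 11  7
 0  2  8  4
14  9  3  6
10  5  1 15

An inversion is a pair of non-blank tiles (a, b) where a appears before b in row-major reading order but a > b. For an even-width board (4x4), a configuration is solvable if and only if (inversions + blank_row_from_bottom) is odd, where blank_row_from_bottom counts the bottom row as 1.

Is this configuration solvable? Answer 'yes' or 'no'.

Inversions: 63
Blank is in row 1 (0-indexed from top), which is row 3 counting from the bottom (bottom = 1).
63 + 3 = 66, which is even, so the puzzle is not solvable.

Answer: no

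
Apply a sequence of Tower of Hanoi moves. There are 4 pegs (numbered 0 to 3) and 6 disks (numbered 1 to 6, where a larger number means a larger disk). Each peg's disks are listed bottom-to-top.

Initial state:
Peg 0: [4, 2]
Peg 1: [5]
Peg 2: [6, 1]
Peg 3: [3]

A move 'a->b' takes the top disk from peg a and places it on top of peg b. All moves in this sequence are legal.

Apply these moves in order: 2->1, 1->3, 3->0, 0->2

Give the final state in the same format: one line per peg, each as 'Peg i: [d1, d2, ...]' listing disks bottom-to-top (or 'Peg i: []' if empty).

Answer: Peg 0: [4, 2]
Peg 1: [5]
Peg 2: [6, 1]
Peg 3: [3]

Derivation:
After move 1 (2->1):
Peg 0: [4, 2]
Peg 1: [5, 1]
Peg 2: [6]
Peg 3: [3]

After move 2 (1->3):
Peg 0: [4, 2]
Peg 1: [5]
Peg 2: [6]
Peg 3: [3, 1]

After move 3 (3->0):
Peg 0: [4, 2, 1]
Peg 1: [5]
Peg 2: [6]
Peg 3: [3]

After move 4 (0->2):
Peg 0: [4, 2]
Peg 1: [5]
Peg 2: [6, 1]
Peg 3: [3]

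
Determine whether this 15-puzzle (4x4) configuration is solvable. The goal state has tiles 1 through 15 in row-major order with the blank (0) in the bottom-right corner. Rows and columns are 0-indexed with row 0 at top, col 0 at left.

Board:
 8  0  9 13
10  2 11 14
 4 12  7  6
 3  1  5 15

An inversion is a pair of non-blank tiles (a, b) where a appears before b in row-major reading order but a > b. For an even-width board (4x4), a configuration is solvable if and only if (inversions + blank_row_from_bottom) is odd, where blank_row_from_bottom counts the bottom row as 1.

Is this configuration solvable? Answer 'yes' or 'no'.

Inversions: 60
Blank is in row 0 (0-indexed from top), which is row 4 counting from the bottom (bottom = 1).
60 + 4 = 64, which is even, so the puzzle is not solvable.

Answer: no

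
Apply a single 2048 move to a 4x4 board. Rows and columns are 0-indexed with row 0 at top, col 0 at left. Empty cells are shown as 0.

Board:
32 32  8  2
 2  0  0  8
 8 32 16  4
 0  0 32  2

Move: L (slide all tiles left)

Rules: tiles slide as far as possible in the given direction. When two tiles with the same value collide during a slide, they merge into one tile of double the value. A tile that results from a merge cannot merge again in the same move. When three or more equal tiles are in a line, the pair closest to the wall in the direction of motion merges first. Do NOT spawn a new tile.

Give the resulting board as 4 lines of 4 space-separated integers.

Answer: 64  8  2  0
 2  8  0  0
 8 32 16  4
32  2  0  0

Derivation:
Slide left:
row 0: [32, 32, 8, 2] -> [64, 8, 2, 0]
row 1: [2, 0, 0, 8] -> [2, 8, 0, 0]
row 2: [8, 32, 16, 4] -> [8, 32, 16, 4]
row 3: [0, 0, 32, 2] -> [32, 2, 0, 0]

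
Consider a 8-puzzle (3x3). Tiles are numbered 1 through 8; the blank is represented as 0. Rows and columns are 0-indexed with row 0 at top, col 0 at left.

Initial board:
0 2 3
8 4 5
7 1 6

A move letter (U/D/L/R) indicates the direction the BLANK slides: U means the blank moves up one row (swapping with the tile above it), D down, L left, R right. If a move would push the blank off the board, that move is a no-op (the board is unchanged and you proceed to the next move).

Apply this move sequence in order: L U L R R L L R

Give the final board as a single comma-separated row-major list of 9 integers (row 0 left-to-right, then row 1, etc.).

Answer: 2, 0, 3, 8, 4, 5, 7, 1, 6

Derivation:
After move 1 (L):
0 2 3
8 4 5
7 1 6

After move 2 (U):
0 2 3
8 4 5
7 1 6

After move 3 (L):
0 2 3
8 4 5
7 1 6

After move 4 (R):
2 0 3
8 4 5
7 1 6

After move 5 (R):
2 3 0
8 4 5
7 1 6

After move 6 (L):
2 0 3
8 4 5
7 1 6

After move 7 (L):
0 2 3
8 4 5
7 1 6

After move 8 (R):
2 0 3
8 4 5
7 1 6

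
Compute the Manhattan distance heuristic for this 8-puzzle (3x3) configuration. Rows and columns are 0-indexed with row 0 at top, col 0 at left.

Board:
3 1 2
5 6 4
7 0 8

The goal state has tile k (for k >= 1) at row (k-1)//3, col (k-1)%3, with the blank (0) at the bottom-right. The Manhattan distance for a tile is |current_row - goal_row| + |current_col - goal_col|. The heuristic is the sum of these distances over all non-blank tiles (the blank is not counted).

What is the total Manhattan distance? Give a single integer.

Answer: 9

Derivation:
Tile 3: (0,0)->(0,2) = 2
Tile 1: (0,1)->(0,0) = 1
Tile 2: (0,2)->(0,1) = 1
Tile 5: (1,0)->(1,1) = 1
Tile 6: (1,1)->(1,2) = 1
Tile 4: (1,2)->(1,0) = 2
Tile 7: (2,0)->(2,0) = 0
Tile 8: (2,2)->(2,1) = 1
Sum: 2 + 1 + 1 + 1 + 1 + 2 + 0 + 1 = 9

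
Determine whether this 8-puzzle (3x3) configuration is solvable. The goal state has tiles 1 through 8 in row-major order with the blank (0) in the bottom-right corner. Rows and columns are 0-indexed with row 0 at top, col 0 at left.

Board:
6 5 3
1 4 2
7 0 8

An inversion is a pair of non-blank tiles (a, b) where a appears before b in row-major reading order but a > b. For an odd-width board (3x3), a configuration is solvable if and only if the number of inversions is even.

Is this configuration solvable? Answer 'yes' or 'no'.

Answer: yes

Derivation:
Inversions (pairs i<j in row-major order where tile[i] > tile[j] > 0): 12
12 is even, so the puzzle is solvable.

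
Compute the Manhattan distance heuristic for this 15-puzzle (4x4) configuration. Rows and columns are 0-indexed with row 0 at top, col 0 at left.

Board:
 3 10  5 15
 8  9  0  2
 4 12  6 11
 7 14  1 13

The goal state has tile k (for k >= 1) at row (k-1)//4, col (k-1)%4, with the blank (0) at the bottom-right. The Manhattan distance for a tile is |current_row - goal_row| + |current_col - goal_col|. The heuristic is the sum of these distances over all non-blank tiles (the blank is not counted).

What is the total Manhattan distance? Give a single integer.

Tile 3: at (0,0), goal (0,2), distance |0-0|+|0-2| = 2
Tile 10: at (0,1), goal (2,1), distance |0-2|+|1-1| = 2
Tile 5: at (0,2), goal (1,0), distance |0-1|+|2-0| = 3
Tile 15: at (0,3), goal (3,2), distance |0-3|+|3-2| = 4
Tile 8: at (1,0), goal (1,3), distance |1-1|+|0-3| = 3
Tile 9: at (1,1), goal (2,0), distance |1-2|+|1-0| = 2
Tile 2: at (1,3), goal (0,1), distance |1-0|+|3-1| = 3
Tile 4: at (2,0), goal (0,3), distance |2-0|+|0-3| = 5
Tile 12: at (2,1), goal (2,3), distance |2-2|+|1-3| = 2
Tile 6: at (2,2), goal (1,1), distance |2-1|+|2-1| = 2
Tile 11: at (2,3), goal (2,2), distance |2-2|+|3-2| = 1
Tile 7: at (3,0), goal (1,2), distance |3-1|+|0-2| = 4
Tile 14: at (3,1), goal (3,1), distance |3-3|+|1-1| = 0
Tile 1: at (3,2), goal (0,0), distance |3-0|+|2-0| = 5
Tile 13: at (3,3), goal (3,0), distance |3-3|+|3-0| = 3
Sum: 2 + 2 + 3 + 4 + 3 + 2 + 3 + 5 + 2 + 2 + 1 + 4 + 0 + 5 + 3 = 41

Answer: 41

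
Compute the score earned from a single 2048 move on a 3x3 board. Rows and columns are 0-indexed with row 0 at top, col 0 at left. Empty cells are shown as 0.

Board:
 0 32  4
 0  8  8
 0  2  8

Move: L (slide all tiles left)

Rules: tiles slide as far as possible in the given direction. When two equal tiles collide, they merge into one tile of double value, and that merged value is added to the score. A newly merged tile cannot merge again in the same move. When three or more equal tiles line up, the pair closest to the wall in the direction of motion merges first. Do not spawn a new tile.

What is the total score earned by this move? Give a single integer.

Answer: 16

Derivation:
Slide left:
row 0: [0, 32, 4] -> [32, 4, 0]  score +0 (running 0)
row 1: [0, 8, 8] -> [16, 0, 0]  score +16 (running 16)
row 2: [0, 2, 8] -> [2, 8, 0]  score +0 (running 16)
Board after move:
32  4  0
16  0  0
 2  8  0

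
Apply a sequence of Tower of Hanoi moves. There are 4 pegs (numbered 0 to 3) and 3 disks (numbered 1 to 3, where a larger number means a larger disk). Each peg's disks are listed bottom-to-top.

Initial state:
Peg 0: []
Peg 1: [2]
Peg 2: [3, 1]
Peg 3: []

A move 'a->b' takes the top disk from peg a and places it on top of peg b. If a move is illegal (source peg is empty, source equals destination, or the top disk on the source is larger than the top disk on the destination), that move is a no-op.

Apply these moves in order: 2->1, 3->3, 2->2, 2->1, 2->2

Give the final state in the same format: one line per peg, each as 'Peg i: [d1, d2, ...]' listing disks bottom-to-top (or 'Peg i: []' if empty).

Answer: Peg 0: []
Peg 1: [2, 1]
Peg 2: [3]
Peg 3: []

Derivation:
After move 1 (2->1):
Peg 0: []
Peg 1: [2, 1]
Peg 2: [3]
Peg 3: []

After move 2 (3->3):
Peg 0: []
Peg 1: [2, 1]
Peg 2: [3]
Peg 3: []

After move 3 (2->2):
Peg 0: []
Peg 1: [2, 1]
Peg 2: [3]
Peg 3: []

After move 4 (2->1):
Peg 0: []
Peg 1: [2, 1]
Peg 2: [3]
Peg 3: []

After move 5 (2->2):
Peg 0: []
Peg 1: [2, 1]
Peg 2: [3]
Peg 3: []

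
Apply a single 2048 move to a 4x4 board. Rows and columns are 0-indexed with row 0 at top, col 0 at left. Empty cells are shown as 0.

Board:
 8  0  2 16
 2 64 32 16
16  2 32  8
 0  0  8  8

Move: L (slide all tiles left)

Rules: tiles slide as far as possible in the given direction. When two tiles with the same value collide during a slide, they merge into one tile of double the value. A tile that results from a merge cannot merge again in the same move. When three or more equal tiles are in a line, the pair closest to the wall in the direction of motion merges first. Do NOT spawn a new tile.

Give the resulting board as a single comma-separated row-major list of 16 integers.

Answer: 8, 2, 16, 0, 2, 64, 32, 16, 16, 2, 32, 8, 16, 0, 0, 0

Derivation:
Slide left:
row 0: [8, 0, 2, 16] -> [8, 2, 16, 0]
row 1: [2, 64, 32, 16] -> [2, 64, 32, 16]
row 2: [16, 2, 32, 8] -> [16, 2, 32, 8]
row 3: [0, 0, 8, 8] -> [16, 0, 0, 0]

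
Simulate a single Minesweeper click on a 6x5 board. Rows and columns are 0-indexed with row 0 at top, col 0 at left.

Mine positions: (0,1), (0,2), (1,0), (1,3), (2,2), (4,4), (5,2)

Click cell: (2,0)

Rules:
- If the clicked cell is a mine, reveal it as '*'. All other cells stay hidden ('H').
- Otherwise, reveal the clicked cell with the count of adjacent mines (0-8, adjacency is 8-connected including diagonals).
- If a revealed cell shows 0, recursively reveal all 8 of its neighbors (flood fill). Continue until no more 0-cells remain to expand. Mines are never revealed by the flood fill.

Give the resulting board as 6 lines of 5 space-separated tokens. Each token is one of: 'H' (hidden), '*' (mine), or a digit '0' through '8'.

H H H H H
H H H H H
1 H H H H
H H H H H
H H H H H
H H H H H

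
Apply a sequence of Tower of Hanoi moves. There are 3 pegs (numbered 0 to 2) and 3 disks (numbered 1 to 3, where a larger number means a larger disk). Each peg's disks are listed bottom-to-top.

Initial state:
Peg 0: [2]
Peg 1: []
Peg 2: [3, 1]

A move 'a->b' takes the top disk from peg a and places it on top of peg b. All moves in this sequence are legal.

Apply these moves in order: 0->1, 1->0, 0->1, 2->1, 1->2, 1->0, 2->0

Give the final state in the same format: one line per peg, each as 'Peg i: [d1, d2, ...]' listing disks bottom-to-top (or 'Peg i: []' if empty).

After move 1 (0->1):
Peg 0: []
Peg 1: [2]
Peg 2: [3, 1]

After move 2 (1->0):
Peg 0: [2]
Peg 1: []
Peg 2: [3, 1]

After move 3 (0->1):
Peg 0: []
Peg 1: [2]
Peg 2: [3, 1]

After move 4 (2->1):
Peg 0: []
Peg 1: [2, 1]
Peg 2: [3]

After move 5 (1->2):
Peg 0: []
Peg 1: [2]
Peg 2: [3, 1]

After move 6 (1->0):
Peg 0: [2]
Peg 1: []
Peg 2: [3, 1]

After move 7 (2->0):
Peg 0: [2, 1]
Peg 1: []
Peg 2: [3]

Answer: Peg 0: [2, 1]
Peg 1: []
Peg 2: [3]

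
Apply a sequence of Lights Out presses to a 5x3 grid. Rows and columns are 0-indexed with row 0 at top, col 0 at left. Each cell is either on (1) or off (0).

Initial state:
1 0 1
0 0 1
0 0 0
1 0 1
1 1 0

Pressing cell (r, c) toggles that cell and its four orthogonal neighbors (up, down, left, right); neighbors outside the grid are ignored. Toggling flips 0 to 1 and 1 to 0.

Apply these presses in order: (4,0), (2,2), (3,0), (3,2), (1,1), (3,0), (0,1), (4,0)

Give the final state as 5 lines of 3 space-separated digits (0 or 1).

After press 1 at (4,0):
1 0 1
0 0 1
0 0 0
0 0 1
0 0 0

After press 2 at (2,2):
1 0 1
0 0 0
0 1 1
0 0 0
0 0 0

After press 3 at (3,0):
1 0 1
0 0 0
1 1 1
1 1 0
1 0 0

After press 4 at (3,2):
1 0 1
0 0 0
1 1 0
1 0 1
1 0 1

After press 5 at (1,1):
1 1 1
1 1 1
1 0 0
1 0 1
1 0 1

After press 6 at (3,0):
1 1 1
1 1 1
0 0 0
0 1 1
0 0 1

After press 7 at (0,1):
0 0 0
1 0 1
0 0 0
0 1 1
0 0 1

After press 8 at (4,0):
0 0 0
1 0 1
0 0 0
1 1 1
1 1 1

Answer: 0 0 0
1 0 1
0 0 0
1 1 1
1 1 1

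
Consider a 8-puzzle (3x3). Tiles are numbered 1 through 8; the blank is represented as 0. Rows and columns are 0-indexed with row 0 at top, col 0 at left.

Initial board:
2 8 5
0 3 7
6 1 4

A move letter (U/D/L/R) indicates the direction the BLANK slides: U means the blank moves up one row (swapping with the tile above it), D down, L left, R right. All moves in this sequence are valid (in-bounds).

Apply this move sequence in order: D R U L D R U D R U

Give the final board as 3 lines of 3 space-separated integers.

Answer: 2 8 5
1 6 0
3 4 7

Derivation:
After move 1 (D):
2 8 5
6 3 7
0 1 4

After move 2 (R):
2 8 5
6 3 7
1 0 4

After move 3 (U):
2 8 5
6 0 7
1 3 4

After move 4 (L):
2 8 5
0 6 7
1 3 4

After move 5 (D):
2 8 5
1 6 7
0 3 4

After move 6 (R):
2 8 5
1 6 7
3 0 4

After move 7 (U):
2 8 5
1 0 7
3 6 4

After move 8 (D):
2 8 5
1 6 7
3 0 4

After move 9 (R):
2 8 5
1 6 7
3 4 0

After move 10 (U):
2 8 5
1 6 0
3 4 7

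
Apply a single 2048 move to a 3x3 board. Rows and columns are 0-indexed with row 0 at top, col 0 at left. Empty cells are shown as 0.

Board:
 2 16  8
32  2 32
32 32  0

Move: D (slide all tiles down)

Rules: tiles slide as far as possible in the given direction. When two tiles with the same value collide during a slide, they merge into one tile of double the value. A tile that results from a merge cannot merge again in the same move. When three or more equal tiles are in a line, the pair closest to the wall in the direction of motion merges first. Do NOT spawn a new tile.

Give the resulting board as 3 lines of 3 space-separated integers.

Slide down:
col 0: [2, 32, 32] -> [0, 2, 64]
col 1: [16, 2, 32] -> [16, 2, 32]
col 2: [8, 32, 0] -> [0, 8, 32]

Answer:  0 16  0
 2  2  8
64 32 32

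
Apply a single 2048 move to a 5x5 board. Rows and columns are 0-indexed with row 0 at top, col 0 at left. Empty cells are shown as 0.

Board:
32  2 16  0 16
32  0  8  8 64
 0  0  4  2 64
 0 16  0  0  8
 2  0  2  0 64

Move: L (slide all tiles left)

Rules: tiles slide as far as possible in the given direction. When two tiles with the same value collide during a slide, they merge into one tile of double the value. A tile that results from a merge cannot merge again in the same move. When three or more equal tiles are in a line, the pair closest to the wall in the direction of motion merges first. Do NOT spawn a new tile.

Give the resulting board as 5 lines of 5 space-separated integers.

Slide left:
row 0: [32, 2, 16, 0, 16] -> [32, 2, 32, 0, 0]
row 1: [32, 0, 8, 8, 64] -> [32, 16, 64, 0, 0]
row 2: [0, 0, 4, 2, 64] -> [4, 2, 64, 0, 0]
row 3: [0, 16, 0, 0, 8] -> [16, 8, 0, 0, 0]
row 4: [2, 0, 2, 0, 64] -> [4, 64, 0, 0, 0]

Answer: 32  2 32  0  0
32 16 64  0  0
 4  2 64  0  0
16  8  0  0  0
 4 64  0  0  0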